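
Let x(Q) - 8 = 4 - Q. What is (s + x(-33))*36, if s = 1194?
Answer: 44604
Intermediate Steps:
x(Q) = 12 - Q (x(Q) = 8 + (4 - Q) = 12 - Q)
(s + x(-33))*36 = (1194 + (12 - 1*(-33)))*36 = (1194 + (12 + 33))*36 = (1194 + 45)*36 = 1239*36 = 44604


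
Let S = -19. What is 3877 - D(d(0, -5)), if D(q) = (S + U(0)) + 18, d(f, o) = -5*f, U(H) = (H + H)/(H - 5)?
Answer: 3878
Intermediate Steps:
U(H) = 2*H/(-5 + H) (U(H) = (2*H)/(-5 + H) = 2*H/(-5 + H))
D(q) = -1 (D(q) = (-19 + 2*0/(-5 + 0)) + 18 = (-19 + 2*0/(-5)) + 18 = (-19 + 2*0*(-⅕)) + 18 = (-19 + 0) + 18 = -19 + 18 = -1)
3877 - D(d(0, -5)) = 3877 - 1*(-1) = 3877 + 1 = 3878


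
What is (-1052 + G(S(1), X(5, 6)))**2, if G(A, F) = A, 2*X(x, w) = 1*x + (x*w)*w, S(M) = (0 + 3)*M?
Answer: 1100401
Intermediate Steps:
S(M) = 3*M
X(x, w) = x/2 + x*w**2/2 (X(x, w) = (1*x + (x*w)*w)/2 = (x + (w*x)*w)/2 = (x + x*w**2)/2 = x/2 + x*w**2/2)
(-1052 + G(S(1), X(5, 6)))**2 = (-1052 + 3*1)**2 = (-1052 + 3)**2 = (-1049)**2 = 1100401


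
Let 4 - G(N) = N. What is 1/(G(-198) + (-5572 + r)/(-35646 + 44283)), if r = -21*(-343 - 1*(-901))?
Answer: 8637/1727384 ≈ 0.0050000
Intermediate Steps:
G(N) = 4 - N
r = -11718 (r = -21*(-343 + 901) = -21*558 = -11718)
1/(G(-198) + (-5572 + r)/(-35646 + 44283)) = 1/((4 - 1*(-198)) + (-5572 - 11718)/(-35646 + 44283)) = 1/((4 + 198) - 17290/8637) = 1/(202 - 17290*1/8637) = 1/(202 - 17290/8637) = 1/(1727384/8637) = 8637/1727384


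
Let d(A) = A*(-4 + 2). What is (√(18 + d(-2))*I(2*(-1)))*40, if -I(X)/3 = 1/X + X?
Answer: 300*√22 ≈ 1407.1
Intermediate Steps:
d(A) = -2*A (d(A) = A*(-2) = -2*A)
I(X) = -3*X - 3/X (I(X) = -3*(1/X + X) = -3*(X + 1/X) = -3*X - 3/X)
(√(18 + d(-2))*I(2*(-1)))*40 = (√(18 - 2*(-2))*(-6*(-1) - 3/(2*(-1))))*40 = (√(18 + 4)*(-3*(-2) - 3/(-2)))*40 = (√22*(6 - 3*(-½)))*40 = (√22*(6 + 3/2))*40 = (√22*(15/2))*40 = (15*√22/2)*40 = 300*√22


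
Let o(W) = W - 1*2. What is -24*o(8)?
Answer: -144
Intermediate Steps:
o(W) = -2 + W (o(W) = W - 2 = -2 + W)
-24*o(8) = -24*(-2 + 8) = -24*6 = -144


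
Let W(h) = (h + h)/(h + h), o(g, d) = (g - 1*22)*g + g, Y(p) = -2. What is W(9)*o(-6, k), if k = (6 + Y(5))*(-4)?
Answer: 162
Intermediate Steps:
k = -16 (k = (6 - 2)*(-4) = 4*(-4) = -16)
o(g, d) = g + g*(-22 + g) (o(g, d) = (g - 22)*g + g = (-22 + g)*g + g = g*(-22 + g) + g = g + g*(-22 + g))
W(h) = 1 (W(h) = (2*h)/((2*h)) = (2*h)*(1/(2*h)) = 1)
W(9)*o(-6, k) = 1*(-6*(-21 - 6)) = 1*(-6*(-27)) = 1*162 = 162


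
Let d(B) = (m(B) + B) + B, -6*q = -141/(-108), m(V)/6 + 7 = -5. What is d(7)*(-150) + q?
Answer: 1879153/216 ≈ 8699.8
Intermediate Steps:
m(V) = -72 (m(V) = -42 + 6*(-5) = -42 - 30 = -72)
q = -47/216 (q = -(-47)/(2*(-108)) = -(-47)*(-1)/(2*108) = -1/6*47/36 = -47/216 ≈ -0.21759)
d(B) = -72 + 2*B (d(B) = (-72 + B) + B = -72 + 2*B)
d(7)*(-150) + q = (-72 + 2*7)*(-150) - 47/216 = (-72 + 14)*(-150) - 47/216 = -58*(-150) - 47/216 = 8700 - 47/216 = 1879153/216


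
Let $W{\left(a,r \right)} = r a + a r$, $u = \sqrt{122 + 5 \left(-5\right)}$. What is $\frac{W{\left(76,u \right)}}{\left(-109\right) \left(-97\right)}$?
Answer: $\frac{152 \sqrt{97}}{10573} \approx 0.14159$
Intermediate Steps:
$u = \sqrt{97}$ ($u = \sqrt{122 - 25} = \sqrt{97} \approx 9.8489$)
$W{\left(a,r \right)} = 2 a r$ ($W{\left(a,r \right)} = a r + a r = 2 a r$)
$\frac{W{\left(76,u \right)}}{\left(-109\right) \left(-97\right)} = \frac{2 \cdot 76 \sqrt{97}}{\left(-109\right) \left(-97\right)} = \frac{152 \sqrt{97}}{10573}$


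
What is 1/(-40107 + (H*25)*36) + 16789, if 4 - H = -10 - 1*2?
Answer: 431594822/25707 ≈ 16789.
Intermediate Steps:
H = 16 (H = 4 - (-10 - 1*2) = 4 - (-10 - 2) = 4 - 1*(-12) = 4 + 12 = 16)
1/(-40107 + (H*25)*36) + 16789 = 1/(-40107 + (16*25)*36) + 16789 = 1/(-40107 + 400*36) + 16789 = 1/(-40107 + 14400) + 16789 = 1/(-25707) + 16789 = -1/25707 + 16789 = 431594822/25707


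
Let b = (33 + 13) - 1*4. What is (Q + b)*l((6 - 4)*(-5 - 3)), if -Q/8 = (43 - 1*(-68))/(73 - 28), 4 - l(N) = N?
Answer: 1336/3 ≈ 445.33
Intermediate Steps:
l(N) = 4 - N
Q = -296/15 (Q = -8*(43 - 1*(-68))/(73 - 28) = -8*(43 + 68)/45 = -888/45 = -8*37/15 = -296/15 ≈ -19.733)
b = 42 (b = 46 - 4 = 42)
(Q + b)*l((6 - 4)*(-5 - 3)) = (-296/15 + 42)*(4 - (6 - 4)*(-5 - 3)) = 334*(4 - 2*(-8))/15 = 334*(4 - 1*(-16))/15 = 334*(4 + 16)/15 = (334/15)*20 = 1336/3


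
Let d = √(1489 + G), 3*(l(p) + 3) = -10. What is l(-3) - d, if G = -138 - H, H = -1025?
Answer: -19/3 - 6*√66 ≈ -55.078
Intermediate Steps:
l(p) = -19/3 (l(p) = -3 + (⅓)*(-10) = -3 - 10/3 = -19/3)
G = 887 (G = -138 - 1*(-1025) = -138 + 1025 = 887)
d = 6*√66 (d = √(1489 + 887) = √2376 = 6*√66 ≈ 48.744)
l(-3) - d = -19/3 - 6*√66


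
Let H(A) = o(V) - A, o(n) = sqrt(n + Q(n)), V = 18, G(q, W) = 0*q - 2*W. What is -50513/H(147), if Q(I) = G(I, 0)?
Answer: 2475137/7197 + 50513*sqrt(2)/7197 ≈ 353.84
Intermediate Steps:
G(q, W) = -2*W (G(q, W) = 0 - 2*W = -2*W)
Q(I) = 0 (Q(I) = -2*0 = 0)
o(n) = sqrt(n) (o(n) = sqrt(n + 0) = sqrt(n))
H(A) = -A + 3*sqrt(2) (H(A) = sqrt(18) - A = 3*sqrt(2) - A = -A + 3*sqrt(2))
-50513/H(147) = -50513/(-1*147 + 3*sqrt(2)) = -50513/(-147 + 3*sqrt(2))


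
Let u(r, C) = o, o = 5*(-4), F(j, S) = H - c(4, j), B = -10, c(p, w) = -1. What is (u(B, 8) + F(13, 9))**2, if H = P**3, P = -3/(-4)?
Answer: 1413721/4096 ≈ 345.15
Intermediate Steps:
P = 3/4 (P = -3*(-1/4) = 3/4 ≈ 0.75000)
H = 27/64 (H = (3/4)**3 = 27/64 ≈ 0.42188)
F(j, S) = 91/64 (F(j, S) = 27/64 - 1*(-1) = 27/64 + 1 = 91/64)
o = -20
u(r, C) = -20
(u(B, 8) + F(13, 9))**2 = (-20 + 91/64)**2 = (-1189/64)**2 = 1413721/4096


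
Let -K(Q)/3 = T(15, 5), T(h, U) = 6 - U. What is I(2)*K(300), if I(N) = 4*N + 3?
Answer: -33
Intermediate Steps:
K(Q) = -3 (K(Q) = -3*(6 - 1*5) = -3*(6 - 5) = -3*1 = -3)
I(N) = 3 + 4*N
I(2)*K(300) = (3 + 4*2)*(-3) = (3 + 8)*(-3) = 11*(-3) = -33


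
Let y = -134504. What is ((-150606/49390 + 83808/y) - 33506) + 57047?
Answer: 9772628626776/415197035 ≈ 23537.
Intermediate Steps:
((-150606/49390 + 83808/y) - 33506) + 57047 = ((-150606/49390 + 83808/(-134504)) - 33506) + 57047 = ((-150606*1/49390 + 83808*(-1/134504)) - 33506) + 57047 = ((-75303/24695 - 10476/16813) - 33506) + 57047 = (-1524774159/415197035 - 33506) + 57047 = -13913116628869/415197035 + 57047 = 9772628626776/415197035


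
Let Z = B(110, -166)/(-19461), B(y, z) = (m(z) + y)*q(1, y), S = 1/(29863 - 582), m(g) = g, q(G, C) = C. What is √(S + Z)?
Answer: √102793233922594761/569837541 ≈ 0.56264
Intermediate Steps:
S = 1/29281 ≈ 3.4152e-5
B(y, z) = y*(y + z) (B(y, z) = (z + y)*y = (y + z)*y = y*(y + z))
Z = 6160/19461 (Z = (110*(110 - 166))/(-19461) = (110*(-56))*(-1/19461) = -6160*(-1/19461) = 6160/19461 ≈ 0.31653)
√(S + Z) = √(1/29281 + 6160/19461) = √(180390421/569837541) = √102793233922594761/569837541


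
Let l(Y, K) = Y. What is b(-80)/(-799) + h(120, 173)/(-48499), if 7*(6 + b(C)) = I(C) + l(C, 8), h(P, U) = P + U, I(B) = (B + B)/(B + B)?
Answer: 4229630/271254907 ≈ 0.015593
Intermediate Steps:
I(B) = 1 (I(B) = (2*B)/((2*B)) = (2*B)*(1/(2*B)) = 1)
b(C) = -41/7 + C/7 (b(C) = -6 + (1 + C)/7 = -6 + (⅐ + C/7) = -41/7 + C/7)
b(-80)/(-799) + h(120, 173)/(-48499) = (-41/7 + (⅐)*(-80))/(-799) + (120 + 173)/(-48499) = (-41/7 - 80/7)*(-1/799) + 293*(-1/48499) = -121/7*(-1/799) - 293/48499 = 121/5593 - 293/48499 = 4229630/271254907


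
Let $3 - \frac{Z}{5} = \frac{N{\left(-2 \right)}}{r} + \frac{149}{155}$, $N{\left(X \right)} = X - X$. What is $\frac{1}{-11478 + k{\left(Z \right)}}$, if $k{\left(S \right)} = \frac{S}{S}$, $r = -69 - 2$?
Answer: $- \frac{1}{11477} \approx -8.7131 \cdot 10^{-5}$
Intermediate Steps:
$N{\left(X \right)} = 0$
$r = -71$ ($r = -69 - 2 = -71$)
$Z = \frac{316}{31}$ ($Z = 15 - 5 \left(\frac{0}{-71} + \frac{149}{155}\right) = 15 - 5 \left(0 \left(- \frac{1}{71}\right) + 149 \cdot \frac{1}{155}\right) = 15 - 5 \left(0 + \frac{149}{155}\right) = 15 - \frac{149}{31} = \frac{316}{31} \approx 10.194$)
$k{\left(S \right)} = 1$
$\frac{1}{-11478 + k{\left(Z \right)}} = \frac{1}{-11478 + 1} = \frac{1}{-11477} = - \frac{1}{11477}$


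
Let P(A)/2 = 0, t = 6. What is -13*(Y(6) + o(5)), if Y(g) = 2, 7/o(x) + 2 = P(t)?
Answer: 39/2 ≈ 19.500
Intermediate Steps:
P(A) = 0 (P(A) = 2*0 = 0)
o(x) = -7/2 (o(x) = 7/(-2 + 0) = 7/(-2) = 7*(-1/2) = -7/2)
-13*(Y(6) + o(5)) = -13*(2 - 7/2) = -13*(-3/2) = 39/2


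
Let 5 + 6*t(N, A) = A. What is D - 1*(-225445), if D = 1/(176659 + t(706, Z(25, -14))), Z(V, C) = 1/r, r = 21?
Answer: 2509082236988/11129465 ≈ 2.2545e+5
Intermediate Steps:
Z(V, C) = 1/21
t(N, A) = -⅚ + A/6
D = 63/11129465 (D = 1/(176659 + (-⅚ + (⅙)*(1/21))) = 1/(176659 + (-⅚ + 1/126)) = 1/(176659 - 52/63) = 1/(11129465/63) = 63/11129465 ≈ 5.6607e-6)
D - 1*(-225445) = 63/11129465 - 1*(-225445) = 63/11129465 + 225445 = 2509082236988/11129465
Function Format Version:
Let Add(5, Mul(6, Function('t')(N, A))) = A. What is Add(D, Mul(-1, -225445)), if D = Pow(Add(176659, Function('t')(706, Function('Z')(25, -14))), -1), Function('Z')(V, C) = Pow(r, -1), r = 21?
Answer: Rational(2509082236988, 11129465) ≈ 2.2545e+5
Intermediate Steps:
Function('Z')(V, C) = Rational(1, 21) (Function('Z')(V, C) = Pow(21, -1) = Rational(1, 21))
Function('t')(N, A) = Add(Rational(-5, 6), Mul(Rational(1, 6), A))
D = Rational(63, 11129465) (D = Pow(Add(176659, Add(Rational(-5, 6), Mul(Rational(1, 6), Rational(1, 21)))), -1) = Pow(Add(176659, Add(Rational(-5, 6), Rational(1, 126))), -1) = Pow(Add(176659, Rational(-52, 63)), -1) = Pow(Rational(11129465, 63), -1) = Rational(63, 11129465) ≈ 5.6607e-6)
Add(D, Mul(-1, -225445)) = Add(Rational(63, 11129465), Mul(-1, -225445)) = Add(Rational(63, 11129465), 225445) = Rational(2509082236988, 11129465)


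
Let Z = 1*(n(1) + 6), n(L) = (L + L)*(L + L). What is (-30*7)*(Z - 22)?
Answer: 2520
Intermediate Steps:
n(L) = 4*L**2 (n(L) = (2*L)*(2*L) = 4*L**2)
Z = 10 (Z = 1*(4*1**2 + 6) = 1*(4*1 + 6) = 1*(4 + 6) = 1*10 = 10)
(-30*7)*(Z - 22) = (-30*7)*(10 - 22) = -210*(-12) = 2520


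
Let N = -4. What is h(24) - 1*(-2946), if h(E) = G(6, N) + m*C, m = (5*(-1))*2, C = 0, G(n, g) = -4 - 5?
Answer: 2937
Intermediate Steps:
G(n, g) = -9
m = -10 (m = -5*2 = -10)
h(E) = -9 (h(E) = -9 - 10*0 = -9 + 0 = -9)
h(24) - 1*(-2946) = -9 - 1*(-2946) = -9 + 2946 = 2937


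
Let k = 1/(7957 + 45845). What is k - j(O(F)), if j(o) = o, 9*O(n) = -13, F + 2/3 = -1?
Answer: 8635/5978 ≈ 1.4445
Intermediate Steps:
F = -5/3 (F = -2/3 - 1 = -5/3 ≈ -1.6667)
O(n) = -13/9 (O(n) = (1/9)*(-13) = -13/9)
k = 1/53802 ≈ 1.8587e-5
k - j(O(F)) = 1/53802 - 1*(-13/9) = 1/53802 + 13/9 = 8635/5978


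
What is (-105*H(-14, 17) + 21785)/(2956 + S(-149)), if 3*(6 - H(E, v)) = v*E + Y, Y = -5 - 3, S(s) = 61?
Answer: 12545/3017 ≈ 4.1581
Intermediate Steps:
Y = -8
H(E, v) = 26/3 - E*v/3 (H(E, v) = 6 - (v*E - 8)/3 = 6 - (E*v - 8)/3 = 6 - (-8 + E*v)/3 = 6 + (8/3 - E*v/3) = 26/3 - E*v/3)
(-105*H(-14, 17) + 21785)/(2956 + S(-149)) = (-105*(26/3 - ⅓*(-14)*17) + 21785)/(2956 + 61) = (-105*(26/3 + 238/3) + 21785)/3017 = (-105*88 + 21785)*(1/3017) = (-9240 + 21785)*(1/3017) = 12545*(1/3017) = 12545/3017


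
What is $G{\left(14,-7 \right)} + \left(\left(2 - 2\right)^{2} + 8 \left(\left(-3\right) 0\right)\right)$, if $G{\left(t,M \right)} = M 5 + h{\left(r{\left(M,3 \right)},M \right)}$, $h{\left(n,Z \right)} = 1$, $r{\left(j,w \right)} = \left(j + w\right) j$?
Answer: $-34$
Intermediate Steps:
$r{\left(j,w \right)} = j \left(j + w\right)$
$G{\left(t,M \right)} = 1 + 5 M$ ($G{\left(t,M \right)} = M 5 + 1 = 5 M + 1 = 1 + 5 M$)
$G{\left(14,-7 \right)} + \left(\left(2 - 2\right)^{2} + 8 \left(\left(-3\right) 0\right)\right) = \left(1 + 5 \left(-7\right)\right) + \left(\left(2 - 2\right)^{2} + 8 \left(\left(-3\right) 0\right)\right) = \left(1 - 35\right) + \left(0^{2} + 8 \cdot 0\right) = -34 + \left(0 + 0\right) = -34 + 0 = -34$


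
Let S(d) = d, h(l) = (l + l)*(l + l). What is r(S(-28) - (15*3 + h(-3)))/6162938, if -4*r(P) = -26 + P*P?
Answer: -11855/24651752 ≈ -0.00048090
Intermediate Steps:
h(l) = 4*l**2 (h(l) = (2*l)*(2*l) = 4*l**2)
r(P) = 13/2 - P**2/4 (r(P) = -(-26 + P*P)/4 = -(-26 + P**2)/4 = 13/2 - P**2/4)
r(S(-28) - (15*3 + h(-3)))/6162938 = (13/2 - (-28 - (15*3 + 4*(-3)**2))**2/4)/6162938 = (13/2 - (-28 - (45 + 4*9))**2/4)*(1/6162938) = (13/2 - (-28 - (45 + 36))**2/4)*(1/6162938) = (13/2 - (-28 - 1*81)**2/4)*(1/6162938) = (13/2 - (-28 - 81)**2/4)*(1/6162938) = (13/2 - 1/4*(-109)**2)*(1/6162938) = (13/2 - 1/4*11881)*(1/6162938) = (13/2 - 11881/4)*(1/6162938) = -11855/4*1/6162938 = -11855/24651752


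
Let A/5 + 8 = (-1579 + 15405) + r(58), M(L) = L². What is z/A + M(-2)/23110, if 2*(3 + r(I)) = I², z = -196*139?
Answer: -12585978/35813567 ≈ -0.35143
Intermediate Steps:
z = -27244
r(I) = -3 + I²/2
A = 77485 (A = -40 + 5*((-1579 + 15405) + (-3 + (½)*58²)) = -40 + 5*(13826 + (-3 + (½)*3364)) = -40 + 5*(13826 + (-3 + 1682)) = -40 + 5*(13826 + 1679) = -40 + 5*15505 = -40 + 77525 = 77485)
z/A + M(-2)/23110 = -27244/77485 + (-2)²/23110 = -27244*1/77485 + 4*(1/23110) = -27244/77485 + 2/11555 = -12585978/35813567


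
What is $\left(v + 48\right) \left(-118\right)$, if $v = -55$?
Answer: $826$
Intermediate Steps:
$\left(v + 48\right) \left(-118\right) = \left(-55 + 48\right) \left(-118\right) = \left(-7\right) \left(-118\right) = 826$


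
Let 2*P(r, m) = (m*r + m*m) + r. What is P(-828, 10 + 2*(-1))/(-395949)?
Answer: 3694/395949 ≈ 0.0093295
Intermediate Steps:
P(r, m) = r/2 + m²/2 + m*r/2 (P(r, m) = ((m*r + m*m) + r)/2 = ((m*r + m²) + r)/2 = ((m² + m*r) + r)/2 = (r + m² + m*r)/2 = r/2 + m²/2 + m*r/2)
P(-828, 10 + 2*(-1))/(-395949) = ((½)*(-828) + (10 + 2*(-1))²/2 + (½)*(10 + 2*(-1))*(-828))/(-395949) = (-414 + (10 - 2)²/2 + (½)*(10 - 2)*(-828))*(-1/395949) = (-414 + (½)*8² + (½)*8*(-828))*(-1/395949) = (-414 + (½)*64 - 3312)*(-1/395949) = (-414 + 32 - 3312)*(-1/395949) = -3694*(-1/395949) = 3694/395949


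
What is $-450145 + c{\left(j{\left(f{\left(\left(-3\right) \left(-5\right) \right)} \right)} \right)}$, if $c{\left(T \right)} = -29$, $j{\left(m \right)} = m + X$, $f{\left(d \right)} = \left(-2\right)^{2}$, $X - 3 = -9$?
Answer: $-450174$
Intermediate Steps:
$X = -6$ ($X = 3 - 9 = -6$)
$f{\left(d \right)} = 4$
$j{\left(m \right)} = -6 + m$ ($j{\left(m \right)} = m - 6 = -6 + m$)
$-450145 + c{\left(j{\left(f{\left(\left(-3\right) \left(-5\right) \right)} \right)} \right)} = -450145 - 29 = -450174$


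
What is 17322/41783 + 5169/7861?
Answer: 50306367/46922309 ≈ 1.0721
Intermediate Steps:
17322/41783 + 5169/7861 = 50306367/46922309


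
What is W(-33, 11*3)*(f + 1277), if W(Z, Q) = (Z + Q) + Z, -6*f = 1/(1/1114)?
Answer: -36014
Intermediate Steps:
f = -557/3 (f = -1/(6*(1/1114)) = -1/(6*1/1114) = -⅙*1114 = -557/3 ≈ -185.67)
W(Z, Q) = Q + 2*Z (W(Z, Q) = (Q + Z) + Z = Q + 2*Z)
W(-33, 11*3)*(f + 1277) = (11*3 + 2*(-33))*(-557/3 + 1277) = (33 - 66)*(3274/3) = -33*3274/3 = -36014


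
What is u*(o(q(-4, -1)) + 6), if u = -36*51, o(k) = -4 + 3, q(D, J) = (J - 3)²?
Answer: -9180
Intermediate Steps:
q(D, J) = (-3 + J)²
o(k) = -1
u = -1836
u*(o(q(-4, -1)) + 6) = -1836*(-1 + 6) = -1836*5 = -9180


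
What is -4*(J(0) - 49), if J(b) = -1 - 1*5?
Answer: 220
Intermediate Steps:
J(b) = -6 (J(b) = -1 - 5 = -6)
-4*(J(0) - 49) = -4*(-6 - 49) = -4*(-55) = 220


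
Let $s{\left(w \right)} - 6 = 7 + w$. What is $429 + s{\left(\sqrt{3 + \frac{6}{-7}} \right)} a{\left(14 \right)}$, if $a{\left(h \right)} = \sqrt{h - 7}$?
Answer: $429 + \sqrt{15} + 13 \sqrt{7} \approx 467.27$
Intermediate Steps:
$a{\left(h \right)} = \sqrt{-7 + h}$
$s{\left(w \right)} = 13 + w$ ($s{\left(w \right)} = 6 + \left(7 + w\right) = 13 + w$)
$429 + s{\left(\sqrt{3 + \frac{6}{-7}} \right)} a{\left(14 \right)} = 429 + \left(13 + \sqrt{3 + \frac{6}{-7}}\right) \sqrt{-7 + 14} = 429 + \left(13 + \sqrt{3 + 6 \left(- \frac{1}{7}\right)}\right) \sqrt{7} = 429 + \left(13 + \sqrt{3 - \frac{6}{7}}\right) \sqrt{7} = 429 + \left(13 + \sqrt{\frac{15}{7}}\right) \sqrt{7} = 429 + \left(13 + \frac{\sqrt{105}}{7}\right) \sqrt{7} = 429 + \sqrt{7} \left(13 + \frac{\sqrt{105}}{7}\right)$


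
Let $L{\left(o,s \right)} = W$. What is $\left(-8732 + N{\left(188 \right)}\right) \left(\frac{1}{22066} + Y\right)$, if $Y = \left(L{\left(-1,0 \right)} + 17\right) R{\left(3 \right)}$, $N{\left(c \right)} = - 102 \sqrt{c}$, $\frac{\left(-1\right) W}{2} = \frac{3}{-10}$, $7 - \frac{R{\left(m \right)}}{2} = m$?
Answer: $- \frac{1149550706}{935} - \frac{93206814 \sqrt{47}}{3245} \approx -1.4264 \cdot 10^{6}$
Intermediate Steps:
$R{\left(m \right)} = 14 - 2 m$
$W = \frac{3}{5}$ ($W = - 2 \frac{3}{-10} = - 2 \cdot 3 \left(- \frac{1}{10}\right) = \left(-2\right) \left(- \frac{3}{10}\right) = \frac{3}{5} \approx 0.6$)
$L{\left(o,s \right)} = \frac{3}{5}$
$Y = \frac{704}{5}$ ($Y = \left(\frac{3}{5} + 17\right) \left(14 - 6\right) = \frac{88 \left(14 - 6\right)}{5} = \frac{88}{5} \cdot 8 = \frac{704}{5} \approx 140.8$)
$\left(-8732 + N{\left(188 \right)}\right) \left(\frac{1}{22066} + Y\right) = \left(-8732 - 102 \sqrt{188}\right) \left(\frac{1}{22066} + \frac{704}{5}\right) = \left(-8732 - 102 \cdot 2 \sqrt{47}\right) \left(\frac{1}{22066} + \frac{704}{5}\right) = \left(-8732 - 204 \sqrt{47}\right) \frac{15534469}{110330} = - \frac{1149550706}{935} - \frac{93206814 \sqrt{47}}{3245}$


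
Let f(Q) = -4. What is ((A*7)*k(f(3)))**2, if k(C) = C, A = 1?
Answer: 784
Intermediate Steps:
((A*7)*k(f(3)))**2 = ((1*7)*(-4))**2 = (7*(-4))**2 = (-28)**2 = 784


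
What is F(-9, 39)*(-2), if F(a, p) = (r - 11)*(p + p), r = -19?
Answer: 4680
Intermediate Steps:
F(a, p) = -60*p (F(a, p) = (-19 - 11)*(p + p) = -60*p)
F(-9, 39)*(-2) = -60*39*(-2) = -2340*(-2) = 4680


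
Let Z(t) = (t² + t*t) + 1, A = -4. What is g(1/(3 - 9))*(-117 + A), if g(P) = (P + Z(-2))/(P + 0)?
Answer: 6413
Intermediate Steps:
Z(t) = 1 + 2*t² (Z(t) = (t² + t²) + 1 = 2*t² + 1 = 1 + 2*t²)
g(P) = (9 + P)/P (g(P) = (P + (1 + 2*(-2)²))/(P + 0) = (P + (1 + 2*4))/P = (P + (1 + 8))/P = (P + 9)/P = (9 + P)/P)
g(1/(3 - 9))*(-117 + A) = ((9 + 1/(3 - 9))/(1/(3 - 9)))*(-117 - 4) = ((9 + 1/(-6))/(1/(-6)))*(-121) = ((9 - ⅙)/(-⅙))*(-121) = -6*53/6*(-121) = -53*(-121) = 6413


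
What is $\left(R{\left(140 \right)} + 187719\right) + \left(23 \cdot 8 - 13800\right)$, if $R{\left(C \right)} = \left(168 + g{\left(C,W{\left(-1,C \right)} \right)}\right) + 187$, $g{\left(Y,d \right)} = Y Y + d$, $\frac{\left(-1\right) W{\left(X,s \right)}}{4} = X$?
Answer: $194062$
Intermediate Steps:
$W{\left(X,s \right)} = - 4 X$
$g{\left(Y,d \right)} = d + Y^{2}$ ($g{\left(Y,d \right)} = Y^{2} + d = d + Y^{2}$)
$R{\left(C \right)} = 359 + C^{2}$ ($R{\left(C \right)} = \left(168 + \left(\left(-4\right) \left(-1\right) + C^{2}\right)\right) + 187 = \left(168 + \left(4 + C^{2}\right)\right) + 187 = \left(172 + C^{2}\right) + 187 = 359 + C^{2}$)
$\left(R{\left(140 \right)} + 187719\right) + \left(23 \cdot 8 - 13800\right) = \left(\left(359 + 140^{2}\right) + 187719\right) + \left(23 \cdot 8 - 13800\right) = \left(\left(359 + 19600\right) + 187719\right) + \left(184 - 13800\right) = \left(19959 + 187719\right) - 13616 = 207678 - 13616 = 194062$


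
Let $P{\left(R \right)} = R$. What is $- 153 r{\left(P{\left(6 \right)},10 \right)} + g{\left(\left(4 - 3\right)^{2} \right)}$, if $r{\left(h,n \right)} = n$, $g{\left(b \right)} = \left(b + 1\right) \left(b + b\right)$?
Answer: $-1526$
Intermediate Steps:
$g{\left(b \right)} = 2 b \left(1 + b\right)$ ($g{\left(b \right)} = \left(1 + b\right) 2 b = 2 b \left(1 + b\right)$)
$- 153 r{\left(P{\left(6 \right)},10 \right)} + g{\left(\left(4 - 3\right)^{2} \right)} = \left(-153\right) 10 + 2 \left(4 - 3\right)^{2} \left(1 + \left(4 - 3\right)^{2}\right) = -1530 + 2 \cdot 1^{2} \left(1 + 1^{2}\right) = -1530 + 2 \cdot 1 \left(1 + 1\right) = -1530 + 2 \cdot 1 \cdot 2 = -1530 + 4 = -1526$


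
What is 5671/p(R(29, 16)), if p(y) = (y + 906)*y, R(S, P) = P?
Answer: 5671/14752 ≈ 0.38442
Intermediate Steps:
p(y) = y*(906 + y) (p(y) = (906 + y)*y = y*(906 + y))
5671/p(R(29, 16)) = 5671/((16*(906 + 16))) = 5671/((16*922)) = 5671/14752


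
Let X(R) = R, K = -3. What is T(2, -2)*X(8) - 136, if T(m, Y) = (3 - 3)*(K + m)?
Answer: -136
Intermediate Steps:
T(m, Y) = 0 (T(m, Y) = (3 - 3)*(-3 + m) = 0*(-3 + m) = 0)
T(2, -2)*X(8) - 136 = 0*8 - 136 = 0 - 136 = -136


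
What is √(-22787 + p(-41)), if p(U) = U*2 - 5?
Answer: I*√22874 ≈ 151.24*I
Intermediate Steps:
p(U) = -5 + 2*U (p(U) = 2*U - 5 = -5 + 2*U)
√(-22787 + p(-41)) = √(-22787 + (-5 + 2*(-41))) = √(-22787 + (-5 - 82)) = √(-22787 - 87) = √(-22874) = I*√22874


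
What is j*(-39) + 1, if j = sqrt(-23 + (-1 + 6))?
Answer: 1 - 117*I*sqrt(2) ≈ 1.0 - 165.46*I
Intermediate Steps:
j = 3*I*sqrt(2) (j = sqrt(-23 + 5) = sqrt(-18) = 3*I*sqrt(2) ≈ 4.2426*I)
j*(-39) + 1 = (3*I*sqrt(2))*(-39) + 1 = -117*I*sqrt(2) + 1 = 1 - 117*I*sqrt(2)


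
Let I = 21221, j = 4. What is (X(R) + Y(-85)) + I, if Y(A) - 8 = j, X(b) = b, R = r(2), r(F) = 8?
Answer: 21241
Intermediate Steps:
R = 8
Y(A) = 12 (Y(A) = 8 + 4 = 12)
(X(R) + Y(-85)) + I = (8 + 12) + 21221 = 20 + 21221 = 21241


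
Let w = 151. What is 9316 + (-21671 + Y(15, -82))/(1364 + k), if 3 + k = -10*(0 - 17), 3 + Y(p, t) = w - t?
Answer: 14241355/1531 ≈ 9302.0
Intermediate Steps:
Y(p, t) = 148 - t (Y(p, t) = -3 + (151 - t) = 148 - t)
k = 167 (k = -3 - 10*(0 - 17) = -3 - 10*(-17) = -3 + 170 = 167)
9316 + (-21671 + Y(15, -82))/(1364 + k) = 9316 + (-21671 + (148 - 1*(-82)))/(1364 + 167) = 9316 + (-21671 + (148 + 82))/1531 = 9316 + (-21671 + 230)*(1/1531) = 9316 - 21441*1/1531 = 9316 - 21441/1531 = 14241355/1531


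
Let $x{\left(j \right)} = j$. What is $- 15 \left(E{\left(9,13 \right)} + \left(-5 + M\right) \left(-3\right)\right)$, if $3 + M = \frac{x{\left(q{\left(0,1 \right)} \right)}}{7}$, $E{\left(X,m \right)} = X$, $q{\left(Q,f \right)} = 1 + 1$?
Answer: $- \frac{3375}{7} \approx -482.14$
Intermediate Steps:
$q{\left(Q,f \right)} = 2$
$M = - \frac{19}{7}$ ($M = -3 + \frac{2}{7} = - \frac{19}{7} \approx -2.7143$)
$- 15 \left(E{\left(9,13 \right)} + \left(-5 + M\right) \left(-3\right)\right) = - 15 \left(9 + \left(-5 - \frac{19}{7}\right) \left(-3\right)\right) = - 15 \left(9 - - \frac{162}{7}\right) = - 15 \left(9 + \frac{162}{7}\right) = \left(-15\right) \frac{225}{7} = - \frac{3375}{7}$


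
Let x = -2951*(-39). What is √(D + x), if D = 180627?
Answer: 2*√73929 ≈ 543.80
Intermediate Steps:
x = 115089
√(D + x) = √(180627 + 115089) = √295716 = 2*√73929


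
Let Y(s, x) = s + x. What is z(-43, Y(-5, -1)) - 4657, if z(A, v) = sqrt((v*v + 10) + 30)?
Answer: -4657 + 2*sqrt(19) ≈ -4648.3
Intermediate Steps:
z(A, v) = sqrt(40 + v**2) (z(A, v) = sqrt((v**2 + 10) + 30) = sqrt((10 + v**2) + 30) = sqrt(40 + v**2))
z(-43, Y(-5, -1)) - 4657 = sqrt(40 + (-5 - 1)**2) - 4657 = sqrt(40 + (-6)**2) - 4657 = sqrt(40 + 36) - 4657 = sqrt(76) - 4657 = 2*sqrt(19) - 4657 = -4657 + 2*sqrt(19)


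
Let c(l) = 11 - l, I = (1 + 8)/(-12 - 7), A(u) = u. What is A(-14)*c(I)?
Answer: -3052/19 ≈ -160.63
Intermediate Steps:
I = -9/19 (I = 9/(-19) = 9*(-1/19) = -9/19 ≈ -0.47368)
A(-14)*c(I) = -14*(11 - 1*(-9/19)) = -14*(11 + 9/19) = -14*218/19 = -3052/19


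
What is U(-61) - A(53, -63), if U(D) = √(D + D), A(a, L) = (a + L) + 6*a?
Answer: -308 + I*√122 ≈ -308.0 + 11.045*I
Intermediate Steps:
A(a, L) = L + 7*a (A(a, L) = (L + a) + 6*a = L + 7*a)
U(D) = √2*√D (U(D) = √(2*D) = √2*√D)
U(-61) - A(53, -63) = √2*√(-61) - (-63 + 7*53) = √2*(I*√61) - (-63 + 371) = I*√122 - 1*308 = I*√122 - 308 = -308 + I*√122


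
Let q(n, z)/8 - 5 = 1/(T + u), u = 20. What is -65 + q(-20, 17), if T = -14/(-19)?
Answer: -4849/197 ≈ -24.614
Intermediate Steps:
T = 14/19 (T = -14*(-1/19) = 14/19 ≈ 0.73684)
q(n, z) = 7956/197 (q(n, z) = 40 + 8/(14/19 + 20) = 40 + 8/(394/19) = 40 + 8*(19/394) = 40 + 76/197 = 7956/197)
-65 + q(-20, 17) = -65 + 7956/197 = -4849/197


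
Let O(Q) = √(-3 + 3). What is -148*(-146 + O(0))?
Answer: 21608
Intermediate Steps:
O(Q) = 0 (O(Q) = √0 = 0)
-148*(-146 + O(0)) = -148*(-146 + 0) = -148*(-146) = 21608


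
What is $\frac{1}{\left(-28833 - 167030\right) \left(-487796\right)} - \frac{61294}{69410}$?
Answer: $- \frac{2928050787007651}{3315756927735340} \approx -0.88307$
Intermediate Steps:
$\frac{1}{\left(-28833 - 167030\right) \left(-487796\right)} - \frac{61294}{69410} = \frac{1}{-195863} \left(- \frac{1}{487796}\right) - \frac{30647}{34705} = \left(- \frac{1}{195863}\right) \left(- \frac{1}{487796}\right) - \frac{30647}{34705} = \frac{1}{95541187948} - \frac{30647}{34705} = - \frac{2928050787007651}{3315756927735340}$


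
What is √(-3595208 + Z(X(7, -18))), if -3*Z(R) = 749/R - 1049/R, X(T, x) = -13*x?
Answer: 73*I*√1026142/39 ≈ 1896.1*I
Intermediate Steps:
Z(R) = 100/R (Z(R) = -(749/R - 1049/R)/3 = -(-100)/R = 100/R)
√(-3595208 + Z(X(7, -18))) = √(-3595208 + 100/((-13*(-18)))) = √(-3595208 + 100/234) = √(-3595208 + 100*(1/234)) = √(-3595208 + 50/117) = √(-420639286/117) = 73*I*√1026142/39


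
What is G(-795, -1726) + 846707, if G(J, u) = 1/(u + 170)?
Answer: 1317476091/1556 ≈ 8.4671e+5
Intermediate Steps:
G(J, u) = 1/(170 + u)
G(-795, -1726) + 846707 = 1/(170 - 1726) + 846707 = 1/(-1556) + 846707 = -1/1556 + 846707 = 1317476091/1556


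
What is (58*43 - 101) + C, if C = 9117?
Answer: 11510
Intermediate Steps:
(58*43 - 101) + C = (58*43 - 101) + 9117 = (2494 - 101) + 9117 = 2393 + 9117 = 11510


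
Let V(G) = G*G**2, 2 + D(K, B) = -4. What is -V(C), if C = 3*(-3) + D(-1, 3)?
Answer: 3375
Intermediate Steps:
D(K, B) = -6 (D(K, B) = -2 - 4 = -6)
C = -15 (C = 3*(-3) - 6 = -9 - 6 = -15)
V(G) = G**3
-V(C) = -1*(-15)**3 = -1*(-3375) = 3375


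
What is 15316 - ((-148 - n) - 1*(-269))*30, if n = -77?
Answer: 9376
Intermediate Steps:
15316 - ((-148 - n) - 1*(-269))*30 = 15316 - ((-148 - 1*(-77)) - 1*(-269))*30 = 15316 - ((-148 + 77) + 269)*30 = 15316 - (-71 + 269)*30 = 15316 - 198*30 = 15316 - 1*5940 = 15316 - 5940 = 9376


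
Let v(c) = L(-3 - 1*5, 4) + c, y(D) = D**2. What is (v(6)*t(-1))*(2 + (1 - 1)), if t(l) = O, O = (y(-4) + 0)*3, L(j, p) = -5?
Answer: 96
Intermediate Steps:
O = 48 (O = ((-4)**2 + 0)*3 = (16 + 0)*3 = 16*3 = 48)
v(c) = -5 + c
t(l) = 48
(v(6)*t(-1))*(2 + (1 - 1)) = ((-5 + 6)*48)*(2 + (1 - 1)) = (1*48)*(2 + 0) = 48*2 = 96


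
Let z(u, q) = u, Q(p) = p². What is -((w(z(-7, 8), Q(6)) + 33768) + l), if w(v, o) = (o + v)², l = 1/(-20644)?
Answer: -714468195/20644 ≈ -34609.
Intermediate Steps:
l = -1/20644 ≈ -4.8440e-5
-((w(z(-7, 8), Q(6)) + 33768) + l) = -(((6² - 7)² + 33768) - 1/20644) = -(((36 - 7)² + 33768) - 1/20644) = -((29² + 33768) - 1/20644) = -((841 + 33768) - 1/20644) = -(34609 - 1/20644) = -1*714468195/20644 = -714468195/20644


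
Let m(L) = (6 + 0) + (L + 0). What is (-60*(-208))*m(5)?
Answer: 137280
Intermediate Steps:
m(L) = 6 + L
(-60*(-208))*m(5) = (-60*(-208))*(6 + 5) = 12480*11 = 137280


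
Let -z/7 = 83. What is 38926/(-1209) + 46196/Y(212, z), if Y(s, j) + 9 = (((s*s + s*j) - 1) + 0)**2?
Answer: -59554590385267/1849702426572 ≈ -32.197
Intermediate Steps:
z = -581 (z = -7*83 = -581)
Y(s, j) = -9 + (-1 + s**2 + j*s)**2 (Y(s, j) = -9 + (((s*s + s*j) - 1) + 0)**2 = -9 + (((s**2 + j*s) - 1) + 0)**2 = -9 + ((-1 + s**2 + j*s) + 0)**2 = -9 + (-1 + s**2 + j*s)**2)
38926/(-1209) + 46196/Y(212, z) = 38926/(-1209) + 46196/(-9 + (-1 + 212**2 - 581*212)**2) = 38926*(-1/1209) + 46196/(-9 + (-1 + 44944 - 123172)**2) = -38926/1209 + 46196/(-9 + (-78229)**2) = -38926/1209 + 46196/(-9 + 6119776441) = -38926/1209 + 46196/6119776432 = -38926/1209 + 46196*(1/6119776432) = -38926/1209 + 11549/1529944108 = -59554590385267/1849702426572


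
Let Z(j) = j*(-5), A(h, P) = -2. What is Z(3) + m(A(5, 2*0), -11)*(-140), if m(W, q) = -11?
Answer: 1525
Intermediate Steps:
Z(j) = -5*j
Z(3) + m(A(5, 2*0), -11)*(-140) = -5*3 - 11*(-140) = -15 + 1540 = 1525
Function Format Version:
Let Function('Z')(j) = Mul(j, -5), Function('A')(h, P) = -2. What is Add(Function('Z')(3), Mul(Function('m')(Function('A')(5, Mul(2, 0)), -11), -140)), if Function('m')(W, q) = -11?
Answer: 1525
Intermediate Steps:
Function('Z')(j) = Mul(-5, j)
Add(Function('Z')(3), Mul(Function('m')(Function('A')(5, Mul(2, 0)), -11), -140)) = Add(Mul(-5, 3), Mul(-11, -140)) = Add(-15, 1540) = 1525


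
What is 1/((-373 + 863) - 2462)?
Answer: -1/1972 ≈ -0.00050710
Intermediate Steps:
1/((-373 + 863) - 2462) = 1/(490 - 2462) = 1/(-1972) = -1/1972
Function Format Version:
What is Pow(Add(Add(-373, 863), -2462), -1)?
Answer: Rational(-1, 1972) ≈ -0.00050710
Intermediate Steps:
Pow(Add(Add(-373, 863), -2462), -1) = Pow(Add(490, -2462), -1) = Pow(-1972, -1) = Rational(-1, 1972)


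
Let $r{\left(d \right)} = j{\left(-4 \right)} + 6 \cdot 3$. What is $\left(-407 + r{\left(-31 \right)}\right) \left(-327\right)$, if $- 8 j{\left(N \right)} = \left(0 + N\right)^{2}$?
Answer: $127857$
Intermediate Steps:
$j{\left(N \right)} = - \frac{N^{2}}{8}$ ($j{\left(N \right)} = - \frac{\left(0 + N\right)^{2}}{8} = - \frac{N^{2}}{8}$)
$r{\left(d \right)} = 16$ ($r{\left(d \right)} = - \frac{\left(-4\right)^{2}}{8} + 6 \cdot 3 = \left(- \frac{1}{8}\right) 16 + 18 = -2 + 18 = 16$)
$\left(-407 + r{\left(-31 \right)}\right) \left(-327\right) = \left(-407 + 16\right) \left(-327\right) = \left(-391\right) \left(-327\right) = 127857$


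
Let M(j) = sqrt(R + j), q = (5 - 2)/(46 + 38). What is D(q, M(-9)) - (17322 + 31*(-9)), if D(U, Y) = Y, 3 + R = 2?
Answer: -17043 + I*sqrt(10) ≈ -17043.0 + 3.1623*I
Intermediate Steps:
R = -1 (R = -3 + 2 = -1)
q = 1/28 (q = 3/84 = 3*(1/84) = 1/28 ≈ 0.035714)
M(j) = sqrt(-1 + j)
D(q, M(-9)) - (17322 + 31*(-9)) = sqrt(-1 - 9) - (17322 + 31*(-9)) = sqrt(-10) - (17322 - 279) = I*sqrt(10) - 1*17043 = I*sqrt(10) - 17043 = -17043 + I*sqrt(10)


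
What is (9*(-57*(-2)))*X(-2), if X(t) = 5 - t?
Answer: 7182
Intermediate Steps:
(9*(-57*(-2)))*X(-2) = (9*(-57*(-2)))*(5 - 1*(-2)) = (9*114)*(5 + 2) = 1026*7 = 7182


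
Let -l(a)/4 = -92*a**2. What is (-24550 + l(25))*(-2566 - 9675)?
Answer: -2514913450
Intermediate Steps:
l(a) = 368*a**2 (l(a) = -(-368)*a**2 = 368*a**2)
(-24550 + l(25))*(-2566 - 9675) = (-24550 + 368*25**2)*(-2566 - 9675) = (-24550 + 368*625)*(-12241) = (-24550 + 230000)*(-12241) = 205450*(-12241) = -2514913450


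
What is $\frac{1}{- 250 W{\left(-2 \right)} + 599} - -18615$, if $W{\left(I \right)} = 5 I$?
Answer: $\frac{57687886}{3099} \approx 18615.0$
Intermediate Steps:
$\frac{1}{- 250 W{\left(-2 \right)} + 599} - -18615 = \frac{1}{- 250 \cdot 5 \left(-2\right) + 599} - -18615 = \frac{1}{\left(-250\right) \left(-10\right) + 599} + 18615 = \frac{1}{2500 + 599} + 18615 = \frac{1}{3099} + 18615 = \frac{57687886}{3099}$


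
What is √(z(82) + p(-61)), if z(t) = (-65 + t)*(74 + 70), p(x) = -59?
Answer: √2389 ≈ 48.877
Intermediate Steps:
z(t) = -9360 + 144*t (z(t) = (-65 + t)*144 = -9360 + 144*t)
√(z(82) + p(-61)) = √((-9360 + 144*82) - 59) = √((-9360 + 11808) - 59) = √(2448 - 59) = √2389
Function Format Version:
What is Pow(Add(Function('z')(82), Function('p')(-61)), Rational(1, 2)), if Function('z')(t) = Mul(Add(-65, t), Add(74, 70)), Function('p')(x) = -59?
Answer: Pow(2389, Rational(1, 2)) ≈ 48.877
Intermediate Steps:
Function('z')(t) = Add(-9360, Mul(144, t)) (Function('z')(t) = Mul(Add(-65, t), 144) = Add(-9360, Mul(144, t)))
Pow(Add(Function('z')(82), Function('p')(-61)), Rational(1, 2)) = Pow(Add(Add(-9360, Mul(144, 82)), -59), Rational(1, 2)) = Pow(Add(Add(-9360, 11808), -59), Rational(1, 2)) = Pow(Add(2448, -59), Rational(1, 2)) = Pow(2389, Rational(1, 2))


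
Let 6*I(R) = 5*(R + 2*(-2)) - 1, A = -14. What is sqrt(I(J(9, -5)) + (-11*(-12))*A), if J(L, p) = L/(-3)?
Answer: 3*I*sqrt(206) ≈ 43.058*I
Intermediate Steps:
J(L, p) = -L/3 (J(L, p) = L*(-1/3) = -L/3)
I(R) = -7/2 + 5*R/6 (I(R) = (5*(R + 2*(-2)) - 1)/6 = (5*(R - 4) - 1)/6 = (5*(-4 + R) - 1)/6 = ((-20 + 5*R) - 1)/6 = (-21 + 5*R)/6 = -7/2 + 5*R/6)
sqrt(I(J(9, -5)) + (-11*(-12))*A) = sqrt((-7/2 + 5*(-1/3*9)/6) - 11*(-12)*(-14)) = sqrt((-7/2 + (5/6)*(-3)) + 132*(-14)) = sqrt((-7/2 - 5/2) - 1848) = sqrt(-6 - 1848) = sqrt(-1854) = 3*I*sqrt(206)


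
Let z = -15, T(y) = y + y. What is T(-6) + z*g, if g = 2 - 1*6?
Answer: 48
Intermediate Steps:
T(y) = 2*y
g = -4 (g = 2 - 6 = -4)
T(-6) + z*g = 2*(-6) - 15*(-4) = -12 + 60 = 48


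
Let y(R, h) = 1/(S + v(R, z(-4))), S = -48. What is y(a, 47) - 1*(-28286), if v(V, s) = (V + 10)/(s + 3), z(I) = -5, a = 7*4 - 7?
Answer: 3592320/127 ≈ 28286.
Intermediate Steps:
a = 21 (a = 28 - 7 = 21)
v(V, s) = (10 + V)/(3 + s)
y(R, h) = 1/(-53 - R/2) (y(R, h) = 1/(-48 + (10 + R)/(3 - 5)) = 1/(-48 + (10 + R)/(-2)) = 1/(-48 - (10 + R)/2) = 1/(-48 + (-5 - R/2)) = 1/(-53 - R/2))
y(a, 47) - 1*(-28286) = 2/(-106 - 1*21) - 1*(-28286) = 2/(-106 - 21) + 28286 = 2/(-127) + 28286 = 2*(-1/127) + 28286 = -2/127 + 28286 = 3592320/127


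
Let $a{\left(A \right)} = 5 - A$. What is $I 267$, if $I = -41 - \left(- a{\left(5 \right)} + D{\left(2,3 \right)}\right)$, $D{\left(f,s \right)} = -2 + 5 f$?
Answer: $-13083$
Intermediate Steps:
$I = -49$ ($I = -41 + \left(\left(5 - 5\right) - \left(-2 + 5 \cdot 2\right)\right) = -41 + \left(\left(5 - 5\right) - \left(-2 + 10\right)\right) = -41 + \left(0 - 8\right) = -41 - 8 = -49$)
$I 267 = \left(-49\right) 267 = -13083$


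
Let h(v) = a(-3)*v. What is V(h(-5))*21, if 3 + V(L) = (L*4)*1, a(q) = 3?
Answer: -1323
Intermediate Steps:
h(v) = 3*v
V(L) = -3 + 4*L (V(L) = -3 + (L*4)*1 = -3 + (4*L)*1 = -3 + 4*L)
V(h(-5))*21 = (-3 + 4*(3*(-5)))*21 = (-3 + 4*(-15))*21 = (-3 - 60)*21 = -63*21 = -1323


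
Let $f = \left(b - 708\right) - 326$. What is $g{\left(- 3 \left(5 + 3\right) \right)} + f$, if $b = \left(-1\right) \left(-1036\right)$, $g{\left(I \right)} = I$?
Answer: $-22$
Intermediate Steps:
$b = 1036$
$f = 2$ ($f = \left(1036 - 708\right) - 326 = 328 - 326 = 2$)
$g{\left(- 3 \left(5 + 3\right) \right)} + f = - 3 \left(5 + 3\right) + 2 = \left(-3\right) 8 + 2 = -24 + 2 = -22$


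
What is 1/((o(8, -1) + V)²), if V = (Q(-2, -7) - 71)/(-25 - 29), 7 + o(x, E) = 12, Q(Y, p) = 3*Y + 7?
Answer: 729/28900 ≈ 0.025225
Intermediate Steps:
Q(Y, p) = 7 + 3*Y
o(x, E) = 5 (o(x, E) = -7 + 12 = 5)
V = 35/27 (V = ((7 + 3*(-2)) - 71)/(-25 - 29) = ((7 - 6) - 71)/(-54) = (1 - 71)*(-1/54) = -70*(-1/54) = 35/27 ≈ 1.2963)
1/((o(8, -1) + V)²) = 1/((5 + 35/27)²) = 1/((170/27)²) = 1/(28900/729) = 729/28900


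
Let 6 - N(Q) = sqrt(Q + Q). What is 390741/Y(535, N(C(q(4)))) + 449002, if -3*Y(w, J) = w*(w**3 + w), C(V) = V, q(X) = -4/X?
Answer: 36784505394551477/81925036850 ≈ 4.4900e+5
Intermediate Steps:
N(Q) = 6 - sqrt(2)*sqrt(Q) (N(Q) = 6 - sqrt(Q + Q) = 6 - sqrt(2*Q) = 6 - sqrt(2)*sqrt(Q))
Y(w, J) = -w*(w + w**3)/3 (Y(w, J) = -w*(w**3 + w)/3 = -w*(w + w**3)/3)
390741/Y(535, N(C(q(4)))) + 449002 = 390741/(((1/3)*535**2*(-1 - 1*535**2))) + 449002 = 390741/(((1/3)*286225*(-1 - 1*286225))) + 449002 = 390741/(((1/3)*286225*(-1 - 286225))) + 449002 = 390741/(((1/3)*286225*(-286226))) + 449002 = 390741/(-81925036850/3) + 449002 = 390741*(-3/81925036850) + 449002 = -1172223/81925036850 + 449002 = 36784505394551477/81925036850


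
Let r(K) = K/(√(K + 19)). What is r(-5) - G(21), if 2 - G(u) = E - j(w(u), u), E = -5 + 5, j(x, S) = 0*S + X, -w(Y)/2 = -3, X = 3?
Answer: -5 - 5*√14/14 ≈ -6.3363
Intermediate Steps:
w(Y) = 6 (w(Y) = -2*(-3) = 6)
j(x, S) = 3 (j(x, S) = 0*S + 3 = 0 + 3 = 3)
r(K) = K/√(19 + K) (r(K) = K/(√(19 + K)) = K/√(19 + K))
E = 0
G(u) = 5 (G(u) = 2 - (0 - 1*3) = 2 - (0 - 3) = 2 - 1*(-3) = 2 + 3 = 5)
r(-5) - G(21) = -5/√(19 - 5) - 1*5 = -5*√14/14 - 5 = -5 - 5*√14/14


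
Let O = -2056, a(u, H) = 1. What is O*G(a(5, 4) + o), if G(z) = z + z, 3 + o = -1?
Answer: 12336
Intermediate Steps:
o = -4 (o = -3 - 1 = -4)
G(z) = 2*z
O*G(a(5, 4) + o) = -4112*(1 - 4) = -4112*(-3) = -2056*(-6) = 12336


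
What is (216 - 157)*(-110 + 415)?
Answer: 17995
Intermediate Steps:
(216 - 157)*(-110 + 415) = 59*305 = 17995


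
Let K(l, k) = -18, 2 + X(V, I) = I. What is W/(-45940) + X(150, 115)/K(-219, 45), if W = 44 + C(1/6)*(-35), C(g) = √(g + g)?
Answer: -1298003/206730 + 7*√3/27564 ≈ -6.2783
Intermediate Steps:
X(V, I) = -2 + I
C(g) = √2*√g (C(g) = √(2*g) = √2*√g)
W = 44 - 35*√3/3 (W = 44 + (√2*√(1/6))*(-35) = 44 + (√2*√(⅙))*(-35) = 44 + (√2*(√6/6))*(-35) = 44 + (√3/3)*(-35) = 44 - 35*√3/3 ≈ 23.793)
W/(-45940) + X(150, 115)/K(-219, 45) = (44 - 35*√3/3)/(-45940) + (-2 + 115)/(-18) = (44 - 35*√3/3)*(-1/45940) + 113*(-1/18) = (-11/11485 + 7*√3/27564) - 113/18 = -1298003/206730 + 7*√3/27564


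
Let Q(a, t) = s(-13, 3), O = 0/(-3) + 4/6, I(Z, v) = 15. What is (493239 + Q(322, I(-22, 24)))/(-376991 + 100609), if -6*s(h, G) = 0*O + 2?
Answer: -739858/414573 ≈ -1.7846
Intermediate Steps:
O = ⅔ (O = 0*(-⅓) + 4*(⅙) = 0 + ⅔ = ⅔ ≈ 0.66667)
s(h, G) = -⅓ (s(h, G) = -(0*(⅔) + 2)/6 = -(0 + 2)/6 = -⅙*2 = -⅓)
Q(a, t) = -⅓
(493239 + Q(322, I(-22, 24)))/(-376991 + 100609) = (493239 - ⅓)/(-376991 + 100609) = (1479716/3)/(-276382) = (1479716/3)*(-1/276382) = -739858/414573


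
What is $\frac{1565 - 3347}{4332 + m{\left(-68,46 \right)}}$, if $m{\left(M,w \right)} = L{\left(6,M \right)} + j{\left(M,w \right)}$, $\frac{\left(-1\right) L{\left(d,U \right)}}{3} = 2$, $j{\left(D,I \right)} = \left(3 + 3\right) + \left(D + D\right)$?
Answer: $- \frac{891}{2098} \approx -0.42469$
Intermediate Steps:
$j{\left(D,I \right)} = 6 + 2 D$
$L{\left(d,U \right)} = -6$ ($L{\left(d,U \right)} = \left(-3\right) 2 = -6$)
$m{\left(M,w \right)} = 2 M$ ($m{\left(M,w \right)} = -6 + \left(6 + 2 M\right) = 2 M$)
$\frac{1565 - 3347}{4332 + m{\left(-68,46 \right)}} = \frac{1565 - 3347}{4332 + 2 \left(-68\right)} = - \frac{1782}{4332 - 136} = - \frac{1782}{4196} = \left(-1782\right) \frac{1}{4196} = - \frac{891}{2098}$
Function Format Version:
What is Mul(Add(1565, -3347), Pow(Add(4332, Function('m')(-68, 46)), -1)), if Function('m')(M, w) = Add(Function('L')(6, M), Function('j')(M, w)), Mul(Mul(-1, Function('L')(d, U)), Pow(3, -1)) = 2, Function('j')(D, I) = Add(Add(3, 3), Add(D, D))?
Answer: Rational(-891, 2098) ≈ -0.42469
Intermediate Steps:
Function('j')(D, I) = Add(6, Mul(2, D))
Function('L')(d, U) = -6 (Function('L')(d, U) = Mul(-3, 2) = -6)
Function('m')(M, w) = Mul(2, M) (Function('m')(M, w) = Add(-6, Add(6, Mul(2, M))) = Mul(2, M))
Mul(Add(1565, -3347), Pow(Add(4332, Function('m')(-68, 46)), -1)) = Mul(Add(1565, -3347), Pow(Add(4332, Mul(2, -68)), -1)) = Mul(-1782, Pow(Add(4332, -136), -1)) = Mul(-1782, Pow(4196, -1)) = Mul(-1782, Rational(1, 4196)) = Rational(-891, 2098)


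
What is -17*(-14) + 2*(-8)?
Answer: 222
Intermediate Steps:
-17*(-14) + 2*(-8) = 238 - 16 = 222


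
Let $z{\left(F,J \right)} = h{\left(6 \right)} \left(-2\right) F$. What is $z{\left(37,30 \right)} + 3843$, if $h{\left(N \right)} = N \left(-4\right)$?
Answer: $5619$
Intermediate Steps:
$h{\left(N \right)} = - 4 N$
$z{\left(F,J \right)} = 48 F$ ($z{\left(F,J \right)} = \left(-4\right) 6 \left(-2\right) F = \left(-24\right) \left(-2\right) F = 48 F$)
$z{\left(37,30 \right)} + 3843 = 48 \cdot 37 + 3843 = 1776 + 3843 = 5619$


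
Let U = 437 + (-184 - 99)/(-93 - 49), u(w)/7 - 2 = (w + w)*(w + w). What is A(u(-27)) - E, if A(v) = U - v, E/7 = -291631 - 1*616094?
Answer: 899440495/142 ≈ 6.3341e+6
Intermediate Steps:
E = -6354075 (E = 7*(-291631 - 1*616094) = 7*(-291631 - 616094) = 7*(-907725) = -6354075)
u(w) = 14 + 28*w² (u(w) = 14 + 7*((w + w)*(w + w)) = 14 + 7*((2*w)*(2*w)) = 14 + 7*(4*w²) = 14 + 28*w²)
U = 62337/142 (U = 437 - 283/(-142) = 437 - 283*(-1/142) = 437 + 283/142 = 62337/142 ≈ 438.99)
A(v) = 62337/142 - v
A(u(-27)) - E = (62337/142 - (14 + 28*(-27)²)) - 1*(-6354075) = (62337/142 - (14 + 28*729)) + 6354075 = (62337/142 - (14 + 20412)) + 6354075 = (62337/142 - 1*20426) + 6354075 = (62337/142 - 20426) + 6354075 = -2838155/142 + 6354075 = 899440495/142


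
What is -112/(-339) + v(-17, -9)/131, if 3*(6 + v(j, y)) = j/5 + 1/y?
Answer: 550856/1998405 ≈ 0.27565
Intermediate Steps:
v(j, y) = -6 + 1/(3*y) + j/15 (v(j, y) = -6 + (j/5 + 1/y)/3 = -6 + (1/y + j/5)/3 = -6 + (1/(3*y) + j/15) = -6 + 1/(3*y) + j/15)
-112/(-339) + v(-17, -9)/131 = -112/(-339) + ((1/15)*(5 - 9*(-90 - 17))/(-9))/131 = -112*(-1/339) + ((1/15)*(-1/9)*(5 - 9*(-107)))*(1/131) = 112/339 + ((1/15)*(-1/9)*(5 + 963))*(1/131) = 112/339 + ((1/15)*(-1/9)*968)*(1/131) = 112/339 - 968/135*1/131 = 112/339 - 968/17685 = 550856/1998405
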